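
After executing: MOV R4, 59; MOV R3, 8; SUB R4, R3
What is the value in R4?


Register state trace:
  MOV R4, 59  → R4 = 59
  MOV R3, 8  → R3 = 8
  SUB R4, R3  → R4 = 59 - 8 = 51
Final: R4 = 51

51


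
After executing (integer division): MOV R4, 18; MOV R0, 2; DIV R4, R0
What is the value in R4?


Register state trace:
  MOV R4, 18  → R4 = 18
  MOV R0, 2  → R0 = 2
  DIV R4, R0  → R4 = 18 // 2 = 9
Final: R4 = 9

9


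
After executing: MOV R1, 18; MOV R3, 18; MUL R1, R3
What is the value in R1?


Register state trace:
  MOV R1, 18  → R1 = 18
  MOV R3, 18  → R3 = 18
  MUL R1, R3  → R1 = 18 * 18 = 324
Final: R1 = 324

324


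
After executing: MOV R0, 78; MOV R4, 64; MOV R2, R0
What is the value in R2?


Register state trace:
  MOV R0, 78  → R0 = 78
  MOV R4, 64  → R4 = 64
  MOV R2, R0  → R2 = 78
Final: R2 = 78

78


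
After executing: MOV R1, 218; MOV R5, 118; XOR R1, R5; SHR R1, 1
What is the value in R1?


Register state trace:
  MOV R1, 218  → R1 = 218 (0b11011010)
  MOV R5, 118  → R5 = 118 (0b01110110)
  XOR R1, R5  → R1 = 218 XOR 118 = 172 (0b10101100)
  SHR R1, 1  → R1 = 172 >> 1 = 86
Final: R1 = 86

86


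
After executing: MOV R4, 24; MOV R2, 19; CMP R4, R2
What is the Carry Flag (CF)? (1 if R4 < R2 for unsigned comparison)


Register state trace:
  MOV R4, 24  → R4 = 24
  MOV R2, 19  → R2 = 19
  CMP R4, R2  → unsigned 24 - 19: no borrow
  24 >= 19, so CF = 0
CF = 0

0


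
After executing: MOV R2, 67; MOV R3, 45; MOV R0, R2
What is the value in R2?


Register state trace:
  MOV R2, 67  → R2 = 67
  MOV R3, 45  → R3 = 45
  MOV R0, R2  → R0 = 67
Final: R2 = 67

67


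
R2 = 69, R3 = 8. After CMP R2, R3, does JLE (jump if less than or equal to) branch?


Trace:
  R2 = 69, R3 = 8
  CMP R2, R3  → compares 69 vs 8
  JLE checks: is 69 less than or equal to 8?
  69 > 8, so condition is false
Branch taken: No

No


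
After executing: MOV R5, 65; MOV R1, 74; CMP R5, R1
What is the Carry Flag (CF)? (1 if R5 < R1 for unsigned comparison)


Register state trace:
  MOV R5, 65  → R5 = 65
  MOV R1, 74  → R1 = 74
  CMP R5, R1  → unsigned 65 - 74: borrow occurs
  65 < 74, so CF = 1
CF = 1

1


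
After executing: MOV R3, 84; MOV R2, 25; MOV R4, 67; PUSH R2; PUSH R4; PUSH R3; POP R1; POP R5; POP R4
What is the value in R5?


Stack trace (top is rightmost):
  MOV R3, 84  → R3 = 84
  MOV R2, 25  → R2 = 25
  MOV R4, 67  → R4 = 67
  PUSH R2  → stack: [25]
  PUSH R4  → stack: [25, 67]
  PUSH R3  → stack: [25, 67, 84]
  POP R1  → R1 = 84, stack: [25, 67]
  POP R5  → R5 = 67, stack: [25]
  POP R4  → R4 = 25, stack: []
Final: R5 = 67

67


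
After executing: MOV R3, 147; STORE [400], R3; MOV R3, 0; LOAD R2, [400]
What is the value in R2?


Register and memory trace:
  MOV R3, 147  → R3 = 147
  STORE [400], R3  → mem[400] = 147
  MOV R3, 0  → R3 = 0
  LOAD R2, [400]  → R2 = mem[400] = 147
Final: R2 = 147

147


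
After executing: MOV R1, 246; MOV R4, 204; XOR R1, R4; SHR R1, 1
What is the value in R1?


Register state trace:
  MOV R1, 246  → R1 = 246 (0b11110110)
  MOV R4, 204  → R4 = 204 (0b11001100)
  XOR R1, R4  → R1 = 246 XOR 204 = 58 (0b00111010)
  SHR R1, 1  → R1 = 58 >> 1 = 29
Final: R1 = 29

29


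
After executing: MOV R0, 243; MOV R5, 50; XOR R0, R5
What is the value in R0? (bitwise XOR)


Register state trace:
  MOV R0, 243  → R0 = 243 (0b11110011)
  MOV R5, 50  → R5 = 50 (0b00110010)
  XOR R0, R5  → R0 = 243 XOR 50 = 193 (0b11000001)
Final: R0 = 193

193


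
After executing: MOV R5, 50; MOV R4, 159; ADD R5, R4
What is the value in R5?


Register state trace:
  MOV R5, 50  → R5 = 50
  MOV R4, 159  → R4 = 159
  ADD R5, R4  → R5 = 50 + 159 = 209
Final: R5 = 209

209


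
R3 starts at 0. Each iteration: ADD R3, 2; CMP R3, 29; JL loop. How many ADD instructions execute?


Loop trace (R3 starts at 0, target 29, step 2):
  ADD #1: R3 = 0 + 2 = 2  → 2 < 29, loop
  ADD #2: R3 = 2 + 2 = 4  → 4 < 29, loop
  ADD #3: R3 = 4 + 2 = 6  → 6 < 29, loop
  ADD #4: R3 = 6 + 2 = 8  → 8 < 29, loop
  ADD #5: R3 = 8 + 2 = 10  → 10 < 29, loop
  ADD #6: R3 = 10 + 2 = 12  → 12 < 29, loop
  ADD #7: R3 = 12 + 2 = 14  → 14 < 29, loop
  ADD #8: R3 = 14 + 2 = 16  → 16 < 29, loop
  ADD #9: R3 = 16 + 2 = 18  → 18 < 29, loop
  ADD #10: R3 = 18 + 2 = 20  → 20 < 29, loop
  ADD #11: R3 = 20 + 2 = 22  → 22 < 29, loop
  ADD #12: R3 = 22 + 2 = 24  → 24 < 29, loop
  ADD #13: R3 = 24 + 2 = 26  → 26 < 29, loop
  ADD #14: R3 = 26 + 2 = 28  → 28 < 29, loop
  ADD #15: R3 = 28 + 2 = 30  → 30 >= 29, exit
Total ADD instructions: 15

15


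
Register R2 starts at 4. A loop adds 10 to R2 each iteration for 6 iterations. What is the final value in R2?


Starting value: R2 = 4
  Iter 1: R2 = 4 + 10 = 14
  Iter 2: R2 = 14 + 10 = 24
  Iter 3: R2 = 24 + 10 = 34
  Iter 4: R2 = 34 + 10 = 44
  Iter 5: R2 = 44 + 10 = 54
  Iter 6: R2 = 54 + 10 = 64
Final: R2 = 64

64


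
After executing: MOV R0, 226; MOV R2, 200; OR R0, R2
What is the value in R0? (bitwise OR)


Register state trace:
  MOV R0, 226  → R0 = 226 (0b11100010)
  MOV R2, 200  → R2 = 200 (0b11001000)
  OR R0, R2   → R0 = 226 OR 200 = 234 (0b11101010)
Final: R0 = 234

234


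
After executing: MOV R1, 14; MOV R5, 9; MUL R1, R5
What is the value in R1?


Register state trace:
  MOV R1, 14  → R1 = 14
  MOV R5, 9  → R5 = 9
  MUL R1, R5  → R1 = 14 * 9 = 126
Final: R1 = 126

126


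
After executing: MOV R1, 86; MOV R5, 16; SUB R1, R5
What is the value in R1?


Register state trace:
  MOV R1, 86  → R1 = 86
  MOV R5, 16  → R5 = 16
  SUB R1, R5  → R1 = 86 - 16 = 70
Final: R1 = 70

70


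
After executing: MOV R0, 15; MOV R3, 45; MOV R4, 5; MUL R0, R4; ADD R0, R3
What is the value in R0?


Register state trace:
  MOV R0, 15  → R0 = 15
  MOV R3, 45  → R3 = 45
  MOV R4, 5  → R4 = 5
  MUL R0, R4  → R0 = 15 * 5 = 75
  ADD R0, R3  → R0 = 75 + 45 = 120
Final: R0 = 120

120


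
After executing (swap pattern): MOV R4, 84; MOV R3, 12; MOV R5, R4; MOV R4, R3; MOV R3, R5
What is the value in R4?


Register state trace (swap pattern):
  MOV R4, 84  → R4 = 84
  MOV R3, 12  → R3 = 12
  MOV R5, R4  → R5 = 84  (save R4)
  MOV R4, R3  → R4 = 12  (R4 gets R3's value)
  MOV R3, R5  → R3 = 84  (R3 gets saved value)
Final: R4 = 12

12


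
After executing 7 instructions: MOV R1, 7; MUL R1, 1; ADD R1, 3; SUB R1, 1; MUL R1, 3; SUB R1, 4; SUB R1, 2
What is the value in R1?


Register state trace:
  MOV R1, 7  → R1 = 7
  MUL R1, 1  → R1 = 7 * 1 = 7
  ADD R1, 3  → R1 = 7 + 3 = 10
  SUB R1, 1  → R1 = 10 - 1 = 9
  MUL R1, 3  → R1 = 9 * 3 = 27
  SUB R1, 4  → R1 = 27 - 4 = 23
  SUB R1, 2  → R1 = 23 - 2 = 21
Final: R1 = 21

21


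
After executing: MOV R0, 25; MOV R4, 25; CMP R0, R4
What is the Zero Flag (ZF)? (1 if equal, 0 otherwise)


Register state trace:
  MOV R0, 25  → R0 = 25
  MOV R4, 25  → R4 = 25
  CMP R0, R4  → computes 25 - 25 = 0
  Result is zero, so values are equal
ZF = 1

1


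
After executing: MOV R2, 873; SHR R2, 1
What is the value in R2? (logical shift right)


Register state trace:
  MOV R2, 873  → R2 = 873
  SHR R2, 1  → R2 = 873 >> 1 = 873 // 2^1 = 436
Final: R2 = 436

436


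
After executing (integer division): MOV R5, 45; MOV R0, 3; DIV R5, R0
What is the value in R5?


Register state trace:
  MOV R5, 45  → R5 = 45
  MOV R0, 3  → R0 = 3
  DIV R5, R0  → R5 = 45 // 3 = 15
Final: R5 = 15

15


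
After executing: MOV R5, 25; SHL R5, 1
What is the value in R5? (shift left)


Register state trace:
  MOV R5, 25  → R5 = 25
  SHL R5, 1  → R5 = 25 << 1 = 25 * 2^1 = 50
Final: R5 = 50

50


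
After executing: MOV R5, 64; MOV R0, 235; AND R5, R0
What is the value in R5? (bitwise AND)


Register state trace:
  MOV R5, 64  → R5 = 64 (0b01000000)
  MOV R0, 235  → R0 = 235 (0b11101011)
  AND R5, R0  → R5 = 64 AND 235 = 64 (0b01000000)
Final: R5 = 64

64


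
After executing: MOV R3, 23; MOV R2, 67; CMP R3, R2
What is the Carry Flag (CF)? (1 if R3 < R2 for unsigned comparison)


Register state trace:
  MOV R3, 23  → R3 = 23
  MOV R2, 67  → R2 = 67
  CMP R3, R2  → unsigned 23 - 67: borrow occurs
  23 < 67, so CF = 1
CF = 1

1


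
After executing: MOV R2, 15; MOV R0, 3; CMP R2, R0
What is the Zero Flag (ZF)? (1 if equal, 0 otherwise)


Register state trace:
  MOV R2, 15  → R2 = 15
  MOV R0, 3  → R0 = 3
  CMP R2, R0  → computes 15 - 3 = 12
  Result is nonzero, so values are not equal
ZF = 0

0


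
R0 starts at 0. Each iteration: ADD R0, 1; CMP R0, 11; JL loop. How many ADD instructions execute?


Loop trace (R0 starts at 0, target 11, step 1):
  ADD #1: R0 = 0 + 1 = 1  → 1 < 11, loop
  ADD #2: R0 = 1 + 1 = 2  → 2 < 11, loop
  ADD #3: R0 = 2 + 1 = 3  → 3 < 11, loop
  ADD #4: R0 = 3 + 1 = 4  → 4 < 11, loop
  ADD #5: R0 = 4 + 1 = 5  → 5 < 11, loop
  ADD #6: R0 = 5 + 1 = 6  → 6 < 11, loop
  ADD #7: R0 = 6 + 1 = 7  → 7 < 11, loop
  ADD #8: R0 = 7 + 1 = 8  → 8 < 11, loop
  ADD #9: R0 = 8 + 1 = 9  → 9 < 11, loop
  ADD #10: R0 = 9 + 1 = 10  → 10 < 11, loop
  ADD #11: R0 = 10 + 1 = 11  → 11 >= 11, exit
Total ADD instructions: 11

11


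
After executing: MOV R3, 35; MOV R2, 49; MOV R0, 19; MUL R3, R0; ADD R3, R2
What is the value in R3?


Register state trace:
  MOV R3, 35  → R3 = 35
  MOV R2, 49  → R2 = 49
  MOV R0, 19  → R0 = 19
  MUL R3, R0  → R3 = 35 * 19 = 665
  ADD R3, R2  → R3 = 665 + 49 = 714
Final: R3 = 714

714


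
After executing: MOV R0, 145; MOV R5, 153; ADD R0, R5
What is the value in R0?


Register state trace:
  MOV R0, 145  → R0 = 145
  MOV R5, 153  → R5 = 153
  ADD R0, R5  → R0 = 145 + 153 = 298
Final: R0 = 298

298


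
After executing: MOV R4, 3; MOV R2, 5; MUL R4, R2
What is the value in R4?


Register state trace:
  MOV R4, 3  → R4 = 3
  MOV R2, 5  → R2 = 5
  MUL R4, R2  → R4 = 3 * 5 = 15
Final: R4 = 15

15


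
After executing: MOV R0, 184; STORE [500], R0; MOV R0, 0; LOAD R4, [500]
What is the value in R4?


Register and memory trace:
  MOV R0, 184  → R0 = 184
  STORE [500], R0  → mem[500] = 184
  MOV R0, 0  → R0 = 0
  LOAD R4, [500]  → R4 = mem[500] = 184
Final: R4 = 184

184


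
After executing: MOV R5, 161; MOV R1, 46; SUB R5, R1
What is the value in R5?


Register state trace:
  MOV R5, 161  → R5 = 161
  MOV R1, 46  → R1 = 46
  SUB R5, R1  → R5 = 161 - 46 = 115
Final: R5 = 115

115


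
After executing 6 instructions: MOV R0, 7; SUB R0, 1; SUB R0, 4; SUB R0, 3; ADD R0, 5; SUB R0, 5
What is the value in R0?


Register state trace:
  MOV R0, 7  → R0 = 7
  SUB R0, 1  → R0 = 7 - 1 = 6
  SUB R0, 4  → R0 = 6 - 4 = 2
  SUB R0, 3  → R0 = 2 - 3 = -1
  ADD R0, 5  → R0 = -1 + 5 = 4
  SUB R0, 5  → R0 = 4 - 5 = -1
Final: R0 = -1

-1


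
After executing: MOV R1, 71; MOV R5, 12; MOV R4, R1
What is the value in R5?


Register state trace:
  MOV R1, 71  → R1 = 71
  MOV R5, 12  → R5 = 12
  MOV R4, R1  → R4 = 71
Final: R5 = 12

12


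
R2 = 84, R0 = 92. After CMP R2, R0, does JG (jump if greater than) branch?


Trace:
  R2 = 84, R0 = 92
  CMP R2, R0  → compares 84 vs 92
  JG checks: is 84 greater than 92?
  84 < 92, so condition is false
Branch taken: No

No


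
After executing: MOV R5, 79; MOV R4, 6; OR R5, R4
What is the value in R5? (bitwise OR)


Register state trace:
  MOV R5, 79  → R5 = 79 (0b01001111)
  MOV R4, 6  → R4 = 6 (0b00000110)
  OR R5, R4   → R5 = 79 OR 6 = 79 (0b01001111)
Final: R5 = 79

79


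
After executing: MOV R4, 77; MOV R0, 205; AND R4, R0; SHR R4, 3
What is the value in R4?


Register state trace:
  MOV R4, 77  → R4 = 77 (0b01001101)
  MOV R0, 205  → R0 = 205 (0b11001101)
  AND R4, R0  → R4 = 77 AND 205 = 77 (0b01001101)
  SHR R4, 3  → R4 = 77 >> 3 = 9
Final: R4 = 9

9


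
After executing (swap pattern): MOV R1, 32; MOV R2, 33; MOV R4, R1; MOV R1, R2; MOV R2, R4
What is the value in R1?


Register state trace (swap pattern):
  MOV R1, 32  → R1 = 32
  MOV R2, 33  → R2 = 33
  MOV R4, R1  → R4 = 32  (save R1)
  MOV R1, R2  → R1 = 33  (R1 gets R2's value)
  MOV R2, R4  → R2 = 32  (R2 gets saved value)
Final: R1 = 33

33


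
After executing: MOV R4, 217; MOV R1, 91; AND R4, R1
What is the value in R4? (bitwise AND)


Register state trace:
  MOV R4, 217  → R4 = 217 (0b11011001)
  MOV R1, 91  → R1 = 91 (0b01011011)
  AND R4, R1  → R4 = 217 AND 91 = 89 (0b01011001)
Final: R4 = 89

89


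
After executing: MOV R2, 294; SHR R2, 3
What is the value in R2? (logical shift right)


Register state trace:
  MOV R2, 294  → R2 = 294
  SHR R2, 3  → R2 = 294 >> 3 = 294 // 2^3 = 36
Final: R2 = 36

36


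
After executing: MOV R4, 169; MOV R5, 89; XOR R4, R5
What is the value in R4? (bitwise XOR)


Register state trace:
  MOV R4, 169  → R4 = 169 (0b10101001)
  MOV R5, 89  → R5 = 89 (0b01011001)
  XOR R4, R5  → R4 = 169 XOR 89 = 240 (0b11110000)
Final: R4 = 240

240


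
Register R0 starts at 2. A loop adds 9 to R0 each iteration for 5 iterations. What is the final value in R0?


Starting value: R0 = 2
  Iter 1: R0 = 2 + 9 = 11
  Iter 2: R0 = 11 + 9 = 20
  Iter 3: R0 = 20 + 9 = 29
  Iter 4: R0 = 29 + 9 = 38
  Iter 5: R0 = 38 + 9 = 47
Final: R0 = 47

47


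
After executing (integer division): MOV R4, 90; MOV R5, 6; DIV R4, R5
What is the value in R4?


Register state trace:
  MOV R4, 90  → R4 = 90
  MOV R5, 6  → R5 = 6
  DIV R4, R5  → R4 = 90 // 6 = 15
Final: R4 = 15

15


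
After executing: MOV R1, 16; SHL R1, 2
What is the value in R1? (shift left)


Register state trace:
  MOV R1, 16  → R1 = 16
  SHL R1, 2  → R1 = 16 << 2 = 16 * 2^2 = 64
Final: R1 = 64

64


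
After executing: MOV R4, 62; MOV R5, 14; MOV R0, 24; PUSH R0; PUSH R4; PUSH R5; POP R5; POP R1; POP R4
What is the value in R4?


Stack trace (top is rightmost):
  MOV R4, 62  → R4 = 62
  MOV R5, 14  → R5 = 14
  MOV R0, 24  → R0 = 24
  PUSH R0  → stack: [24]
  PUSH R4  → stack: [24, 62]
  PUSH R5  → stack: [24, 62, 14]
  POP R5  → R5 = 14, stack: [24, 62]
  POP R1  → R1 = 62, stack: [24]
  POP R4  → R4 = 24, stack: []
Final: R4 = 24

24


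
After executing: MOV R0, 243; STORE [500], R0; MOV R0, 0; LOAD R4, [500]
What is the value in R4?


Register and memory trace:
  MOV R0, 243  → R0 = 243
  STORE [500], R0  → mem[500] = 243
  MOV R0, 0  → R0 = 0
  LOAD R4, [500]  → R4 = mem[500] = 243
Final: R4 = 243

243


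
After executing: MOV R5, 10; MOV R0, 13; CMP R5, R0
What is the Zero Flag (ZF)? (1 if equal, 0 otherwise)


Register state trace:
  MOV R5, 10  → R5 = 10
  MOV R0, 13  → R0 = 13
  CMP R5, R0  → computes 10 - 13 = -3
  Result is nonzero, so values are not equal
ZF = 0

0


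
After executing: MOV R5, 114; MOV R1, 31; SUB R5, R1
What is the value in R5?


Register state trace:
  MOV R5, 114  → R5 = 114
  MOV R1, 31  → R1 = 31
  SUB R5, R1  → R5 = 114 - 31 = 83
Final: R5 = 83

83


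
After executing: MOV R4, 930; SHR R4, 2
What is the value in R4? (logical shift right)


Register state trace:
  MOV R4, 930  → R4 = 930
  SHR R4, 2  → R4 = 930 >> 2 = 930 // 2^2 = 232
Final: R4 = 232

232


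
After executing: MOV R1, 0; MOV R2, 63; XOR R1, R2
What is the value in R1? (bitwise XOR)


Register state trace:
  MOV R1, 0  → R1 = 0 (0b00000000)
  MOV R2, 63  → R2 = 63 (0b00111111)
  XOR R1, R2  → R1 = 0 XOR 63 = 63 (0b00111111)
Final: R1 = 63

63


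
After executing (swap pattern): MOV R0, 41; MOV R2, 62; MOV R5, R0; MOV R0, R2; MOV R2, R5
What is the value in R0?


Register state trace (swap pattern):
  MOV R0, 41  → R0 = 41
  MOV R2, 62  → R2 = 62
  MOV R5, R0  → R5 = 41  (save R0)
  MOV R0, R2  → R0 = 62  (R0 gets R2's value)
  MOV R2, R5  → R2 = 41  (R2 gets saved value)
Final: R0 = 62

62


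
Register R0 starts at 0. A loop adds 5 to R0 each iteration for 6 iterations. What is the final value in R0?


Starting value: R0 = 0
  Iter 1: R0 = 0 + 5 = 5
  Iter 2: R0 = 5 + 5 = 10
  Iter 3: R0 = 10 + 5 = 15
  Iter 4: R0 = 15 + 5 = 20
  Iter 5: R0 = 20 + 5 = 25
  Iter 6: R0 = 25 + 5 = 30
Final: R0 = 30

30


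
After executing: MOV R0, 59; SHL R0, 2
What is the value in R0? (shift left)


Register state trace:
  MOV R0, 59  → R0 = 59
  SHL R0, 2  → R0 = 59 << 2 = 59 * 2^2 = 236
Final: R0 = 236

236


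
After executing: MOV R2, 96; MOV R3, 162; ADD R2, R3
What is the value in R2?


Register state trace:
  MOV R2, 96  → R2 = 96
  MOV R3, 162  → R3 = 162
  ADD R2, R3  → R2 = 96 + 162 = 258
Final: R2 = 258

258


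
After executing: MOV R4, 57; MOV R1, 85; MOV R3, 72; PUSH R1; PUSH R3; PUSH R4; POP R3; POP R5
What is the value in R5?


Stack trace (top is rightmost):
  MOV R4, 57  → R4 = 57
  MOV R1, 85  → R1 = 85
  MOV R3, 72  → R3 = 72
  PUSH R1  → stack: [85]
  PUSH R3  → stack: [85, 72]
  PUSH R4  → stack: [85, 72, 57]
  POP R3  → R3 = 57, stack: [85, 72]
  POP R5  → R5 = 72, stack: [85]
Final: R5 = 72

72


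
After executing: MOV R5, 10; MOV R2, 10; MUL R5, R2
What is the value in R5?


Register state trace:
  MOV R5, 10  → R5 = 10
  MOV R2, 10  → R2 = 10
  MUL R5, R2  → R5 = 10 * 10 = 100
Final: R5 = 100

100


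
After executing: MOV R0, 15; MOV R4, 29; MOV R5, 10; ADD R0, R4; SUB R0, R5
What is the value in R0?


Register state trace:
  MOV R0, 15  → R0 = 15
  MOV R4, 29  → R4 = 29
  MOV R5, 10  → R5 = 10
  ADD R0, R4  → R0 = 15 + 29 = 44
  SUB R0, R5  → R0 = 44 - 10 = 34
Final: R0 = 34

34


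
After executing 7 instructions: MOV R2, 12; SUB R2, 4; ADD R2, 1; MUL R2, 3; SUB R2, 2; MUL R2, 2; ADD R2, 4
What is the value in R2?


Register state trace:
  MOV R2, 12  → R2 = 12
  SUB R2, 4  → R2 = 12 - 4 = 8
  ADD R2, 1  → R2 = 8 + 1 = 9
  MUL R2, 3  → R2 = 9 * 3 = 27
  SUB R2, 2  → R2 = 27 - 2 = 25
  MUL R2, 2  → R2 = 25 * 2 = 50
  ADD R2, 4  → R2 = 50 + 4 = 54
Final: R2 = 54

54


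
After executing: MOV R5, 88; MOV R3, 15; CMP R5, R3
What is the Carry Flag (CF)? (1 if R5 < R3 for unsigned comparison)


Register state trace:
  MOV R5, 88  → R5 = 88
  MOV R3, 15  → R3 = 15
  CMP R5, R3  → unsigned 88 - 15: no borrow
  88 >= 15, so CF = 0
CF = 0

0


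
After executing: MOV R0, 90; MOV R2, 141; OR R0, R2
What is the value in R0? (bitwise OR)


Register state trace:
  MOV R0, 90  → R0 = 90 (0b01011010)
  MOV R2, 141  → R2 = 141 (0b10001101)
  OR R0, R2   → R0 = 90 OR 141 = 223 (0b11011111)
Final: R0 = 223

223


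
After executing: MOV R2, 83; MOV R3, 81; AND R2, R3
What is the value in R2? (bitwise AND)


Register state trace:
  MOV R2, 83  → R2 = 83 (0b01010011)
  MOV R3, 81  → R3 = 81 (0b01010001)
  AND R2, R3  → R2 = 83 AND 81 = 81 (0b01010001)
Final: R2 = 81

81


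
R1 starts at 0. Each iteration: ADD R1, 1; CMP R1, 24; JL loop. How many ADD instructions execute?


Loop trace (R1 starts at 0, target 24, step 1):
  ADD #1: R1 = 0 + 1 = 1  → 1 < 24, loop
  ADD #2: R1 = 1 + 1 = 2  → 2 < 24, loop
  ADD #3: R1 = 2 + 1 = 3  → 3 < 24, loop
  ADD #4: R1 = 3 + 1 = 4  → 4 < 24, loop
  ADD #5: R1 = 4 + 1 = 5  → 5 < 24, loop
  ADD #6: R1 = 5 + 1 = 6  → 6 < 24, loop
  ADD #7: R1 = 6 + 1 = 7  → 7 < 24, loop
  ADD #8: R1 = 7 + 1 = 8  → 8 < 24, loop
  ADD #9: R1 = 8 + 1 = 9  → 9 < 24, loop
  ADD #10: R1 = 9 + 1 = 10  → 10 < 24, loop
  ADD #11: R1 = 10 + 1 = 11  → 11 < 24, loop
  ADD #12: R1 = 11 + 1 = 12  → 12 < 24, loop
  ADD #13: R1 = 12 + 1 = 13  → 13 < 24, loop
  ADD #14: R1 = 13 + 1 = 14  → 14 < 24, loop
  ADD #15: R1 = 14 + 1 = 15  → 15 < 24, loop
  ADD #16: R1 = 15 + 1 = 16  → 16 < 24, loop
  ADD #17: R1 = 16 + 1 = 17  → 17 < 24, loop
  ADD #18: R1 = 17 + 1 = 18  → 18 < 24, loop
  ADD #19: R1 = 18 + 1 = 19  → 19 < 24, loop
  ADD #20: R1 = 19 + 1 = 20  → 20 < 24, loop
  ADD #21: R1 = 20 + 1 = 21  → 21 < 24, loop
  ADD #22: R1 = 21 + 1 = 22  → 22 < 24, loop
  ADD #23: R1 = 22 + 1 = 23  → 23 < 24, loop
  ADD #24: R1 = 23 + 1 = 24  → 24 >= 24, exit
Total ADD instructions: 24

24


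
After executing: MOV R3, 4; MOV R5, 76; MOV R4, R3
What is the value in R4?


Register state trace:
  MOV R3, 4  → R3 = 4
  MOV R5, 76  → R5 = 76
  MOV R4, R3  → R4 = 4
Final: R4 = 4

4


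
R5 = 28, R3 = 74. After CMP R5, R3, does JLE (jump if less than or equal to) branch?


Trace:
  R5 = 28, R3 = 74
  CMP R5, R3  → compares 28 vs 74
  JLE checks: is 28 less than or equal to 74?
  28 < 74, so condition is true
Branch taken: Yes

Yes


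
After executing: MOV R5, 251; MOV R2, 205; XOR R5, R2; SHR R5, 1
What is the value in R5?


Register state trace:
  MOV R5, 251  → R5 = 251 (0b11111011)
  MOV R2, 205  → R2 = 205 (0b11001101)
  XOR R5, R2  → R5 = 251 XOR 205 = 54 (0b00110110)
  SHR R5, 1  → R5 = 54 >> 1 = 27
Final: R5 = 27

27


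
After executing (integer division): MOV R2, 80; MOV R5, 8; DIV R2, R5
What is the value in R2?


Register state trace:
  MOV R2, 80  → R2 = 80
  MOV R5, 8  → R5 = 8
  DIV R2, R5  → R2 = 80 // 8 = 10
Final: R2 = 10

10


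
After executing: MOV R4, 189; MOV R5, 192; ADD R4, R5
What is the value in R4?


Register state trace:
  MOV R4, 189  → R4 = 189
  MOV R5, 192  → R5 = 192
  ADD R4, R5  → R4 = 189 + 192 = 381
Final: R4 = 381

381


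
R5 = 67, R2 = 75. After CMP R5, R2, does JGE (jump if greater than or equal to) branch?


Trace:
  R5 = 67, R2 = 75
  CMP R5, R2  → compares 67 vs 75
  JGE checks: is 67 greater than or equal to 75?
  67 < 75, so condition is false
Branch taken: No

No


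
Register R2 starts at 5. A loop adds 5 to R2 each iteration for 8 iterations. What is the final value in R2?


Starting value: R2 = 5
  Iter 1: R2 = 5 + 5 = 10
  Iter 2: R2 = 10 + 5 = 15
  Iter 3: R2 = 15 + 5 = 20
  Iter 4: R2 = 20 + 5 = 25
  Iter 5: R2 = 25 + 5 = 30
  Iter 6: R2 = 30 + 5 = 35
  Iter 7: R2 = 35 + 5 = 40
  Iter 8: R2 = 40 + 5 = 45
Final: R2 = 45

45


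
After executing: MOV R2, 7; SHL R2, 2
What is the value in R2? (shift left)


Register state trace:
  MOV R2, 7  → R2 = 7
  SHL R2, 2  → R2 = 7 << 2 = 7 * 2^2 = 28
Final: R2 = 28

28


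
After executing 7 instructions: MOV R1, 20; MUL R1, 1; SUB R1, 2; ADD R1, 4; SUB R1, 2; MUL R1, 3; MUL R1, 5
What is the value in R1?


Register state trace:
  MOV R1, 20  → R1 = 20
  MUL R1, 1  → R1 = 20 * 1 = 20
  SUB R1, 2  → R1 = 20 - 2 = 18
  ADD R1, 4  → R1 = 18 + 4 = 22
  SUB R1, 2  → R1 = 22 - 2 = 20
  MUL R1, 3  → R1 = 20 * 3 = 60
  MUL R1, 5  → R1 = 60 * 5 = 300
Final: R1 = 300

300


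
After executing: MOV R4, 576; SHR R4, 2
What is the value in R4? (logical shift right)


Register state trace:
  MOV R4, 576  → R4 = 576
  SHR R4, 2  → R4 = 576 >> 2 = 576 // 2^2 = 144
Final: R4 = 144

144


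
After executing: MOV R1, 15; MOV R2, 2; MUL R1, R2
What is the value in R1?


Register state trace:
  MOV R1, 15  → R1 = 15
  MOV R2, 2  → R2 = 2
  MUL R1, R2  → R1 = 15 * 2 = 30
Final: R1 = 30

30


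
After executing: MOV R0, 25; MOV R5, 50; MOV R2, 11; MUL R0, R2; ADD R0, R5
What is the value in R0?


Register state trace:
  MOV R0, 25  → R0 = 25
  MOV R5, 50  → R5 = 50
  MOV R2, 11  → R2 = 11
  MUL R0, R2  → R0 = 25 * 11 = 275
  ADD R0, R5  → R0 = 275 + 50 = 325
Final: R0 = 325

325


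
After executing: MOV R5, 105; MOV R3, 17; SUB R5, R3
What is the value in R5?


Register state trace:
  MOV R5, 105  → R5 = 105
  MOV R3, 17  → R3 = 17
  SUB R5, R3  → R5 = 105 - 17 = 88
Final: R5 = 88

88


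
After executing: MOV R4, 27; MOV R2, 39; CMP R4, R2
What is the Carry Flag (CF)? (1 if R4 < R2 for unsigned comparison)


Register state trace:
  MOV R4, 27  → R4 = 27
  MOV R2, 39  → R2 = 39
  CMP R4, R2  → unsigned 27 - 39: borrow occurs
  27 < 39, so CF = 1
CF = 1

1


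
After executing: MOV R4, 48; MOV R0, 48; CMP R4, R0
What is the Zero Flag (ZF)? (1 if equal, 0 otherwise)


Register state trace:
  MOV R4, 48  → R4 = 48
  MOV R0, 48  → R0 = 48
  CMP R4, R0  → computes 48 - 48 = 0
  Result is zero, so values are equal
ZF = 1

1


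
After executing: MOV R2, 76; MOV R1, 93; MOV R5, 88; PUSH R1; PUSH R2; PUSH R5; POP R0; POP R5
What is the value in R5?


Stack trace (top is rightmost):
  MOV R2, 76  → R2 = 76
  MOV R1, 93  → R1 = 93
  MOV R5, 88  → R5 = 88
  PUSH R1  → stack: [93]
  PUSH R2  → stack: [93, 76]
  PUSH R5  → stack: [93, 76, 88]
  POP R0  → R0 = 88, stack: [93, 76]
  POP R5  → R5 = 76, stack: [93]
Final: R5 = 76

76


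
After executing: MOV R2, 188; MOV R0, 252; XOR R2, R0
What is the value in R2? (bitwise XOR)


Register state trace:
  MOV R2, 188  → R2 = 188 (0b10111100)
  MOV R0, 252  → R0 = 252 (0b11111100)
  XOR R2, R0  → R2 = 188 XOR 252 = 64 (0b01000000)
Final: R2 = 64

64


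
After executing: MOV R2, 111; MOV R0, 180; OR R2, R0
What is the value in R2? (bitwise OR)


Register state trace:
  MOV R2, 111  → R2 = 111 (0b01101111)
  MOV R0, 180  → R0 = 180 (0b10110100)
  OR R2, R0   → R2 = 111 OR 180 = 255 (0b11111111)
Final: R2 = 255

255


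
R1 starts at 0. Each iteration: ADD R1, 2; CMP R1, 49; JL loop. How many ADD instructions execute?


Loop trace (R1 starts at 0, target 49, step 2):
  ADD #1: R1 = 0 + 2 = 2  → 2 < 49, loop
  ADD #2: R1 = 2 + 2 = 4  → 4 < 49, loop
  ADD #3: R1 = 4 + 2 = 6  → 6 < 49, loop
  ADD #4: R1 = 6 + 2 = 8  → 8 < 49, loop
  ADD #5: R1 = 8 + 2 = 10  → 10 < 49, loop
  ADD #6: R1 = 10 + 2 = 12  → 12 < 49, loop
  ADD #7: R1 = 12 + 2 = 14  → 14 < 49, loop
  ADD #8: R1 = 14 + 2 = 16  → 16 < 49, loop
  ADD #9: R1 = 16 + 2 = 18  → 18 < 49, loop
  ADD #10: R1 = 18 + 2 = 20  → 20 < 49, loop
  ADD #11: R1 = 20 + 2 = 22  → 22 < 49, loop
  ADD #12: R1 = 22 + 2 = 24  → 24 < 49, loop
  ADD #13: R1 = 24 + 2 = 26  → 26 < 49, loop
  ADD #14: R1 = 26 + 2 = 28  → 28 < 49, loop
  ADD #15: R1 = 28 + 2 = 30  → 30 < 49, loop
  ADD #16: R1 = 30 + 2 = 32  → 32 < 49, loop
  ADD #17: R1 = 32 + 2 = 34  → 34 < 49, loop
  ADD #18: R1 = 34 + 2 = 36  → 36 < 49, loop
  ADD #19: R1 = 36 + 2 = 38  → 38 < 49, loop
  ADD #20: R1 = 38 + 2 = 40  → 40 < 49, loop
  ADD #21: R1 = 40 + 2 = 42  → 42 < 49, loop
  ADD #22: R1 = 42 + 2 = 44  → 44 < 49, loop
  ADD #23: R1 = 44 + 2 = 46  → 46 < 49, loop
  ADD #24: R1 = 46 + 2 = 48  → 48 < 49, loop
  ADD #25: R1 = 48 + 2 = 50  → 50 >= 49, exit
Total ADD instructions: 25

25


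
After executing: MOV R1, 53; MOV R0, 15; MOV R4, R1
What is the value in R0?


Register state trace:
  MOV R1, 53  → R1 = 53
  MOV R0, 15  → R0 = 15
  MOV R4, R1  → R4 = 53
Final: R0 = 15

15


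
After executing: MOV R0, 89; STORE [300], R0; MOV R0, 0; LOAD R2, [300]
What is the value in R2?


Register and memory trace:
  MOV R0, 89  → R0 = 89
  STORE [300], R0  → mem[300] = 89
  MOV R0, 0  → R0 = 0
  LOAD R2, [300]  → R2 = mem[300] = 89
Final: R2 = 89

89


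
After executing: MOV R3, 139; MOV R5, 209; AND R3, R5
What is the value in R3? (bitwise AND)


Register state trace:
  MOV R3, 139  → R3 = 139 (0b10001011)
  MOV R5, 209  → R5 = 209 (0b11010001)
  AND R3, R5  → R3 = 139 AND 209 = 129 (0b10000001)
Final: R3 = 129

129


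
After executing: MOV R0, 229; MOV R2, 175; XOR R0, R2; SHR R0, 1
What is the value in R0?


Register state trace:
  MOV R0, 229  → R0 = 229 (0b11100101)
  MOV R2, 175  → R2 = 175 (0b10101111)
  XOR R0, R2  → R0 = 229 XOR 175 = 74 (0b01001010)
  SHR R0, 1  → R0 = 74 >> 1 = 37
Final: R0 = 37

37


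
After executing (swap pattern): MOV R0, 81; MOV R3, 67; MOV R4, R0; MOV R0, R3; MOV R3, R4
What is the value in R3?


Register state trace (swap pattern):
  MOV R0, 81  → R0 = 81
  MOV R3, 67  → R3 = 67
  MOV R4, R0  → R4 = 81  (save R0)
  MOV R0, R3  → R0 = 67  (R0 gets R3's value)
  MOV R3, R4  → R3 = 81  (R3 gets saved value)
Final: R3 = 81

81


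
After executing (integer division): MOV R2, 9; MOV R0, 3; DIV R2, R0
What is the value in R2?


Register state trace:
  MOV R2, 9  → R2 = 9
  MOV R0, 3  → R0 = 3
  DIV R2, R0  → R2 = 9 // 3 = 3
Final: R2 = 3

3


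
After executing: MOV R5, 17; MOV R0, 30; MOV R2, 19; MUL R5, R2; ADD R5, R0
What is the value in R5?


Register state trace:
  MOV R5, 17  → R5 = 17
  MOV R0, 30  → R0 = 30
  MOV R2, 19  → R2 = 19
  MUL R5, R2  → R5 = 17 * 19 = 323
  ADD R5, R0  → R5 = 323 + 30 = 353
Final: R5 = 353

353


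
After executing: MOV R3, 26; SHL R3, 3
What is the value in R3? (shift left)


Register state trace:
  MOV R3, 26  → R3 = 26
  SHL R3, 3  → R3 = 26 << 3 = 26 * 2^3 = 208
Final: R3 = 208

208


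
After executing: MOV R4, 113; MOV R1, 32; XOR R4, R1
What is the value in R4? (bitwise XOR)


Register state trace:
  MOV R4, 113  → R4 = 113 (0b01110001)
  MOV R1, 32  → R1 = 32 (0b00100000)
  XOR R4, R1  → R4 = 113 XOR 32 = 81 (0b01010001)
Final: R4 = 81

81


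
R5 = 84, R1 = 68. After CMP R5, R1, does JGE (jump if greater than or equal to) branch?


Trace:
  R5 = 84, R1 = 68
  CMP R5, R1  → compares 84 vs 68
  JGE checks: is 84 greater than or equal to 68?
  84 > 68, so condition is true
Branch taken: Yes

Yes


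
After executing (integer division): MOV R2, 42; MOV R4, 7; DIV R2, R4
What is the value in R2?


Register state trace:
  MOV R2, 42  → R2 = 42
  MOV R4, 7  → R4 = 7
  DIV R2, R4  → R2 = 42 // 7 = 6
Final: R2 = 6

6


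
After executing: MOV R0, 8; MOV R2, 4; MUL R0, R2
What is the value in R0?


Register state trace:
  MOV R0, 8  → R0 = 8
  MOV R2, 4  → R2 = 4
  MUL R0, R2  → R0 = 8 * 4 = 32
Final: R0 = 32

32


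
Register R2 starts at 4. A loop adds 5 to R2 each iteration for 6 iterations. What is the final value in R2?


Starting value: R2 = 4
  Iter 1: R2 = 4 + 5 = 9
  Iter 2: R2 = 9 + 5 = 14
  Iter 3: R2 = 14 + 5 = 19
  Iter 4: R2 = 19 + 5 = 24
  Iter 5: R2 = 24 + 5 = 29
  Iter 6: R2 = 29 + 5 = 34
Final: R2 = 34

34


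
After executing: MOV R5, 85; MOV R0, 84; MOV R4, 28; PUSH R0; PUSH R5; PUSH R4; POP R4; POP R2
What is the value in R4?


Stack trace (top is rightmost):
  MOV R5, 85  → R5 = 85
  MOV R0, 84  → R0 = 84
  MOV R4, 28  → R4 = 28
  PUSH R0  → stack: [84]
  PUSH R5  → stack: [84, 85]
  PUSH R4  → stack: [84, 85, 28]
  POP R4  → R4 = 28, stack: [84, 85]
  POP R2  → R2 = 85, stack: [84]
Final: R4 = 28

28


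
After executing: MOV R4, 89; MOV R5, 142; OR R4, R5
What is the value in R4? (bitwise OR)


Register state trace:
  MOV R4, 89  → R4 = 89 (0b01011001)
  MOV R5, 142  → R5 = 142 (0b10001110)
  OR R4, R5   → R4 = 89 OR 142 = 223 (0b11011111)
Final: R4 = 223

223


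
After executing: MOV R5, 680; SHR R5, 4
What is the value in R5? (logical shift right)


Register state trace:
  MOV R5, 680  → R5 = 680
  SHR R5, 4  → R5 = 680 >> 4 = 680 // 2^4 = 42
Final: R5 = 42

42


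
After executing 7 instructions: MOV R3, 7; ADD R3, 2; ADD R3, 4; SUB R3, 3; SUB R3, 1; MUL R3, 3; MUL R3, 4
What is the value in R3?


Register state trace:
  MOV R3, 7  → R3 = 7
  ADD R3, 2  → R3 = 7 + 2 = 9
  ADD R3, 4  → R3 = 9 + 4 = 13
  SUB R3, 3  → R3 = 13 - 3 = 10
  SUB R3, 1  → R3 = 10 - 1 = 9
  MUL R3, 3  → R3 = 9 * 3 = 27
  MUL R3, 4  → R3 = 27 * 4 = 108
Final: R3 = 108

108


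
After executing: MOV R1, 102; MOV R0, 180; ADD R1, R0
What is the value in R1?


Register state trace:
  MOV R1, 102  → R1 = 102
  MOV R0, 180  → R0 = 180
  ADD R1, R0  → R1 = 102 + 180 = 282
Final: R1 = 282

282


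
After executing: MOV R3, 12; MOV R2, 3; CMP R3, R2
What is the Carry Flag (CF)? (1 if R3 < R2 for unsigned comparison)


Register state trace:
  MOV R3, 12  → R3 = 12
  MOV R2, 3  → R2 = 3
  CMP R3, R2  → unsigned 12 - 3: no borrow
  12 >= 3, so CF = 0
CF = 0

0


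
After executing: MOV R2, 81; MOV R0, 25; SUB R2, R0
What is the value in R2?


Register state trace:
  MOV R2, 81  → R2 = 81
  MOV R0, 25  → R0 = 25
  SUB R2, R0  → R2 = 81 - 25 = 56
Final: R2 = 56

56


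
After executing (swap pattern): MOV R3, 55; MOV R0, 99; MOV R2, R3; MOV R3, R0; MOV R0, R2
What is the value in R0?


Register state trace (swap pattern):
  MOV R3, 55  → R3 = 55
  MOV R0, 99  → R0 = 99
  MOV R2, R3  → R2 = 55  (save R3)
  MOV R3, R0  → R3 = 99  (R3 gets R0's value)
  MOV R0, R2  → R0 = 55  (R0 gets saved value)
Final: R0 = 55

55


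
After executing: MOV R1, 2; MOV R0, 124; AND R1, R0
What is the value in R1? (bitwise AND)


Register state trace:
  MOV R1, 2  → R1 = 2 (0b00000010)
  MOV R0, 124  → R0 = 124 (0b01111100)
  AND R1, R0  → R1 = 2 AND 124 = 0 (0b00000000)
Final: R1 = 0

0


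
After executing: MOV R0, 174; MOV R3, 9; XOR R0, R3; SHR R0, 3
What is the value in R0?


Register state trace:
  MOV R0, 174  → R0 = 174 (0b10101110)
  MOV R3, 9  → R3 = 9 (0b00001001)
  XOR R0, R3  → R0 = 174 XOR 9 = 167 (0b10100111)
  SHR R0, 3  → R0 = 167 >> 3 = 20
Final: R0 = 20

20


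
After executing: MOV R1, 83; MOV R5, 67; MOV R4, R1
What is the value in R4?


Register state trace:
  MOV R1, 83  → R1 = 83
  MOV R5, 67  → R5 = 67
  MOV R4, R1  → R4 = 83
Final: R4 = 83

83


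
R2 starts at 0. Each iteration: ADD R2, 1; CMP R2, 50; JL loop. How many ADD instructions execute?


Loop trace (R2 starts at 0, target 50, step 1):
  ADD #1: R2 = 0 + 1 = 1  → 1 < 50, loop
  ADD #2: R2 = 1 + 1 = 2  → 2 < 50, loop
  ADD #3: R2 = 2 + 1 = 3  → 3 < 50, loop
  ADD #4: R2 = 3 + 1 = 4  → 4 < 50, loop
  ADD #5: R2 = 4 + 1 = 5  → 5 < 50, loop
  ADD #6: R2 = 5 + 1 = 6  → 6 < 50, loop
  ADD #7: R2 = 6 + 1 = 7  → 7 < 50, loop
  ADD #8: R2 = 7 + 1 = 8  → 8 < 50, loop
  ADD #9: R2 = 8 + 1 = 9  → 9 < 50, loop
  ADD #10: R2 = 9 + 1 = 10  → 10 < 50, loop
  ADD #11: R2 = 10 + 1 = 11  → 11 < 50, loop
  ADD #12: R2 = 11 + 1 = 12  → 12 < 50, loop
  ADD #13: R2 = 12 + 1 = 13  → 13 < 50, loop
  ADD #14: R2 = 13 + 1 = 14  → 14 < 50, loop
  ADD #15: R2 = 14 + 1 = 15  → 15 < 50, loop
  ADD #16: R2 = 15 + 1 = 16  → 16 < 50, loop
  ADD #17: R2 = 16 + 1 = 17  → 17 < 50, loop
  ADD #18: R2 = 17 + 1 = 18  → 18 < 50, loop
  ADD #19: R2 = 18 + 1 = 19  → 19 < 50, loop
  ADD #20: R2 = 19 + 1 = 20  → 20 < 50, loop
  ADD #21: R2 = 20 + 1 = 21  → 21 < 50, loop
  ADD #22: R2 = 21 + 1 = 22  → 22 < 50, loop
  ADD #23: R2 = 22 + 1 = 23  → 23 < 50, loop
  ADD #24: R2 = 23 + 1 = 24  → 24 < 50, loop
  ADD #25: R2 = 24 + 1 = 25  → 25 < 50, loop
  ADD #26: R2 = 25 + 1 = 26  → 26 < 50, loop
  ADD #27: R2 = 26 + 1 = 27  → 27 < 50, loop
  ADD #28: R2 = 27 + 1 = 28  → 28 < 50, loop
  ADD #29: R2 = 28 + 1 = 29  → 29 < 50, loop
  ADD #30: R2 = 29 + 1 = 30  → 30 < 50, loop
  ADD #31: R2 = 30 + 1 = 31  → 31 < 50, loop
  ADD #32: R2 = 31 + 1 = 32  → 32 < 50, loop
  ADD #33: R2 = 32 + 1 = 33  → 33 < 50, loop
  ADD #34: R2 = 33 + 1 = 34  → 34 < 50, loop
  ADD #35: R2 = 34 + 1 = 35  → 35 < 50, loop
  ADD #36: R2 = 35 + 1 = 36  → 36 < 50, loop
  ADD #37: R2 = 36 + 1 = 37  → 37 < 50, loop
  ADD #38: R2 = 37 + 1 = 38  → 38 < 50, loop
  ADD #39: R2 = 38 + 1 = 39  → 39 < 50, loop
  ADD #40: R2 = 39 + 1 = 40  → 40 < 50, loop
  ADD #41: R2 = 40 + 1 = 41  → 41 < 50, loop
  ADD #42: R2 = 41 + 1 = 42  → 42 < 50, loop
  ADD #43: R2 = 42 + 1 = 43  → 43 < 50, loop
  ADD #44: R2 = 43 + 1 = 44  → 44 < 50, loop
  ADD #45: R2 = 44 + 1 = 45  → 45 < 50, loop
  ADD #46: R2 = 45 + 1 = 46  → 46 < 50, loop
  ADD #47: R2 = 46 + 1 = 47  → 47 < 50, loop
  ADD #48: R2 = 47 + 1 = 48  → 48 < 50, loop
  ADD #49: R2 = 48 + 1 = 49  → 49 < 50, loop
  ADD #50: R2 = 49 + 1 = 50  → 50 >= 50, exit
Total ADD instructions: 50

50


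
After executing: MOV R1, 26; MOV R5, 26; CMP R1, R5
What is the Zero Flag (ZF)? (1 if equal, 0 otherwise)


Register state trace:
  MOV R1, 26  → R1 = 26
  MOV R5, 26  → R5 = 26
  CMP R1, R5  → computes 26 - 26 = 0
  Result is zero, so values are equal
ZF = 1

1


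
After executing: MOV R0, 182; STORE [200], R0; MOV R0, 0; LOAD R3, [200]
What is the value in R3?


Register and memory trace:
  MOV R0, 182  → R0 = 182
  STORE [200], R0  → mem[200] = 182
  MOV R0, 0  → R0 = 0
  LOAD R3, [200]  → R3 = mem[200] = 182
Final: R3 = 182

182


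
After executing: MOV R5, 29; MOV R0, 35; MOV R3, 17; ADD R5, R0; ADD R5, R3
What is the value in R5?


Register state trace:
  MOV R5, 29  → R5 = 29
  MOV R0, 35  → R0 = 35
  MOV R3, 17  → R3 = 17
  ADD R5, R0  → R5 = 29 + 35 = 64
  ADD R5, R3  → R5 = 64 + 17 = 81
Final: R5 = 81

81


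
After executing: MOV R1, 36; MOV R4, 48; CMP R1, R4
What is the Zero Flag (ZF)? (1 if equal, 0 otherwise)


Register state trace:
  MOV R1, 36  → R1 = 36
  MOV R4, 48  → R4 = 48
  CMP R1, R4  → computes 36 - 48 = -12
  Result is nonzero, so values are not equal
ZF = 0

0


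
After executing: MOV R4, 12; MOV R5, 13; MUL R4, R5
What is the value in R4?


Register state trace:
  MOV R4, 12  → R4 = 12
  MOV R5, 13  → R5 = 13
  MUL R4, R5  → R4 = 12 * 13 = 156
Final: R4 = 156

156


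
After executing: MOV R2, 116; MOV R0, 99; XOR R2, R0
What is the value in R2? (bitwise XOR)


Register state trace:
  MOV R2, 116  → R2 = 116 (0b01110100)
  MOV R0, 99  → R0 = 99 (0b01100011)
  XOR R2, R0  → R2 = 116 XOR 99 = 23 (0b00010111)
Final: R2 = 23

23


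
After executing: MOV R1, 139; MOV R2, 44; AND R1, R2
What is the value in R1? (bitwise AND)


Register state trace:
  MOV R1, 139  → R1 = 139 (0b10001011)
  MOV R2, 44  → R2 = 44 (0b00101100)
  AND R1, R2  → R1 = 139 AND 44 = 8 (0b00001000)
Final: R1 = 8

8


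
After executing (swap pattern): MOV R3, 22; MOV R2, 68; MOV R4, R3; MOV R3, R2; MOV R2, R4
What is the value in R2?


Register state trace (swap pattern):
  MOV R3, 22  → R3 = 22
  MOV R2, 68  → R2 = 68
  MOV R4, R3  → R4 = 22  (save R3)
  MOV R3, R2  → R3 = 68  (R3 gets R2's value)
  MOV R2, R4  → R2 = 22  (R2 gets saved value)
Final: R2 = 22

22


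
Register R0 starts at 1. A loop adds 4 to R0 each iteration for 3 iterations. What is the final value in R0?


Starting value: R0 = 1
  Iter 1: R0 = 1 + 4 = 5
  Iter 2: R0 = 5 + 4 = 9
  Iter 3: R0 = 9 + 4 = 13
Final: R0 = 13

13


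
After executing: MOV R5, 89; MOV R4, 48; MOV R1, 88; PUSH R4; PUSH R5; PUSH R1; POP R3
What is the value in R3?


Stack trace (top is rightmost):
  MOV R5, 89  → R5 = 89
  MOV R4, 48  → R4 = 48
  MOV R1, 88  → R1 = 88
  PUSH R4  → stack: [48]
  PUSH R5  → stack: [48, 89]
  PUSH R1  → stack: [48, 89, 88]
  POP R3  → R3 = 88, stack: [48, 89]
Final: R3 = 88

88


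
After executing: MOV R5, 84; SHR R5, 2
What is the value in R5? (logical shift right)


Register state trace:
  MOV R5, 84  → R5 = 84
  SHR R5, 2  → R5 = 84 >> 2 = 84 // 2^2 = 21
Final: R5 = 21

21


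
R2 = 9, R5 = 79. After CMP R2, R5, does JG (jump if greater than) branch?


Trace:
  R2 = 9, R5 = 79
  CMP R2, R5  → compares 9 vs 79
  JG checks: is 9 greater than 79?
  9 < 79, so condition is false
Branch taken: No

No


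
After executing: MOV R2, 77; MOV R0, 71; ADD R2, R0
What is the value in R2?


Register state trace:
  MOV R2, 77  → R2 = 77
  MOV R0, 71  → R0 = 71
  ADD R2, R0  → R2 = 77 + 71 = 148
Final: R2 = 148

148


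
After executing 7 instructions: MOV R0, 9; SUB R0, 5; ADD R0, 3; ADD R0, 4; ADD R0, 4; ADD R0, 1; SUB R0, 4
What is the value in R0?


Register state trace:
  MOV R0, 9  → R0 = 9
  SUB R0, 5  → R0 = 9 - 5 = 4
  ADD R0, 3  → R0 = 4 + 3 = 7
  ADD R0, 4  → R0 = 7 + 4 = 11
  ADD R0, 4  → R0 = 11 + 4 = 15
  ADD R0, 1  → R0 = 15 + 1 = 16
  SUB R0, 4  → R0 = 16 - 4 = 12
Final: R0 = 12

12


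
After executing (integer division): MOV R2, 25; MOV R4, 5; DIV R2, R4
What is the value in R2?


Register state trace:
  MOV R2, 25  → R2 = 25
  MOV R4, 5  → R4 = 5
  DIV R2, R4  → R2 = 25 // 5 = 5
Final: R2 = 5

5


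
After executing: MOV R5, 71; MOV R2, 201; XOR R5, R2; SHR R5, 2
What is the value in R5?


Register state trace:
  MOV R5, 71  → R5 = 71 (0b01000111)
  MOV R2, 201  → R2 = 201 (0b11001001)
  XOR R5, R2  → R5 = 71 XOR 201 = 142 (0b10001110)
  SHR R5, 2  → R5 = 142 >> 2 = 35
Final: R5 = 35

35
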